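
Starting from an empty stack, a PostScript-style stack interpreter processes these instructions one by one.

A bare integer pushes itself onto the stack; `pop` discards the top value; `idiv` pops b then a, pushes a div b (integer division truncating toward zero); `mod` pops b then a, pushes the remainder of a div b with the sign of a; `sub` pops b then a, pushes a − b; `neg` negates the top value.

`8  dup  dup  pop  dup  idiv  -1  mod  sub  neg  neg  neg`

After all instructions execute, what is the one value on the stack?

-8

8    -> 8
dup  -> 8 8
dup  -> 8 8 8
pop  -> 8 8
dup  -> 8 8 8
idiv -> 8 1
-1   -> 8 1 -1
mod  -> 8 0
sub  -> 8
neg  -> -8
neg  -> 8
neg  -> -8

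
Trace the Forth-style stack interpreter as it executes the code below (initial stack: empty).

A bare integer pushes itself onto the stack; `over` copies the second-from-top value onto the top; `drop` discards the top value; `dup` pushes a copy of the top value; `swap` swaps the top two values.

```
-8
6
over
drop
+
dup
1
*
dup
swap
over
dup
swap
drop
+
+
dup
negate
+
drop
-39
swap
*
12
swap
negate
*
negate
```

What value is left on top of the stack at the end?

936

-8     : -8
6      : -8 6
over   : -8 6 -8
drop   : -8 6
+      : -2
dup    : -2 -2
1      : -2 -2 1
*      : -2 -2
dup    : -2 -2 -2
swap   : -2 -2 -2
over   : -2 -2 -2 -2
dup    : -2 -2 -2 -2 -2
swap   : -2 -2 -2 -2 -2
drop   : -2 -2 -2 -2
+      : -2 -2 -4
+      : -2 -6
dup    : -2 -6 -6
negate : -2 -6 6
+      : -2 0
drop   : -2
-39    : -2 -39
swap   : -39 -2
*      : 78
12     : 78 12
swap   : 12 78
negate : 12 -78
*      : -936
negate : 936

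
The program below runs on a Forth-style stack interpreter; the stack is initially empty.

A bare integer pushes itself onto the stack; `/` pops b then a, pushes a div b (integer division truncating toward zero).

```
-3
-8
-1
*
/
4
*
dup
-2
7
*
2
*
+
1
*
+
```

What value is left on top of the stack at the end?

-28

-3  -> -3
-8  -> -3 -8
-1  -> -3 -8 -1
*   -> -3 8
/   -> 0
4   -> 0 4
*   -> 0
dup -> 0 0
-2  -> 0 0 -2
7   -> 0 0 -2 7
*   -> 0 0 -14
2   -> 0 0 -14 2
*   -> 0 0 -28
+   -> 0 -28
1   -> 0 -28 1
*   -> 0 -28
+   -> -28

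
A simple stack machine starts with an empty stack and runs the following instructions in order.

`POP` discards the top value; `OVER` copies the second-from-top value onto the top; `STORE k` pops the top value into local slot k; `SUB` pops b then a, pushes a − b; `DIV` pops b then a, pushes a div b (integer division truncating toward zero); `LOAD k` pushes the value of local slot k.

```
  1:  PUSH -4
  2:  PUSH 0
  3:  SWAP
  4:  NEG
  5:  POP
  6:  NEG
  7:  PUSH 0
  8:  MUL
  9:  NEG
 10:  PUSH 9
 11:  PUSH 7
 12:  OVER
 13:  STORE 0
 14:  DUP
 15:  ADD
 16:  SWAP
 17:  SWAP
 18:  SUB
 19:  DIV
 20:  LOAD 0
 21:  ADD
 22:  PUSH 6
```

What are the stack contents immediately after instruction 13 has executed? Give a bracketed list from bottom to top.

[0, 9, 7]

PUSH -4  -4
PUSH 0   -4 0
SWAP     0 -4
NEG      0 4
POP      0
NEG      0
PUSH 0   0 0
MUL      0
NEG      0
PUSH 9   0 9
PUSH 7   0 9 7
OVER     0 9 7 9
STORE 0  0 9 7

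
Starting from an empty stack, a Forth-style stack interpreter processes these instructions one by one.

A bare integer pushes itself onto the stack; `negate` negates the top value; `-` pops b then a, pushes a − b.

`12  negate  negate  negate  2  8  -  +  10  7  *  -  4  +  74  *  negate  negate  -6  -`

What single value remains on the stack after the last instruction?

-6210

12     → 12
negate → -12
negate → 12
negate → -12
2      → -12 2
8      → -12 2 8
-      → -12 -6
+      → -18
10     → -18 10
7      → -18 10 7
*      → -18 70
-      → -88
4      → -88 4
+      → -84
74     → -84 74
*      → -6216
negate → 6216
negate → -6216
-6     → -6216 -6
-      → -6210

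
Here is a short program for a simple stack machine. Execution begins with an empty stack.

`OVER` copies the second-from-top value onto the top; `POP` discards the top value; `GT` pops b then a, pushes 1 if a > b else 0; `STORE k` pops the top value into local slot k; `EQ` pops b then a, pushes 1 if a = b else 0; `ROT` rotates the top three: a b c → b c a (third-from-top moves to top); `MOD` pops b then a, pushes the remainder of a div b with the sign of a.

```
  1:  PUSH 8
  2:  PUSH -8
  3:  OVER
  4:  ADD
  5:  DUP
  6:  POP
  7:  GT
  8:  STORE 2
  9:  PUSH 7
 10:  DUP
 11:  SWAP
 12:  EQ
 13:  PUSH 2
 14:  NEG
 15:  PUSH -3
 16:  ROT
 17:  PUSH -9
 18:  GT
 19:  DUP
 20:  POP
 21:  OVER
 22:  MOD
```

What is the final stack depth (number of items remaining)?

3

PUSH 8  -> 8
PUSH -8 -> 8 -8
OVER    -> 8 -8 8
ADD     -> 8 0
DUP     -> 8 0 0
POP     -> 8 0
GT      -> 1
STORE 2 -> (empty)
PUSH 7  -> 7
DUP     -> 7 7
SWAP    -> 7 7
EQ      -> 1
PUSH 2  -> 1 2
NEG     -> 1 -2
PUSH -3 -> 1 -2 -3
ROT     -> -2 -3 1
PUSH -9 -> -2 -3 1 -9
GT      -> -2 -3 1
DUP     -> -2 -3 1 1
POP     -> -2 -3 1
OVER    -> -2 -3 1 -3
MOD     -> -2 -3 1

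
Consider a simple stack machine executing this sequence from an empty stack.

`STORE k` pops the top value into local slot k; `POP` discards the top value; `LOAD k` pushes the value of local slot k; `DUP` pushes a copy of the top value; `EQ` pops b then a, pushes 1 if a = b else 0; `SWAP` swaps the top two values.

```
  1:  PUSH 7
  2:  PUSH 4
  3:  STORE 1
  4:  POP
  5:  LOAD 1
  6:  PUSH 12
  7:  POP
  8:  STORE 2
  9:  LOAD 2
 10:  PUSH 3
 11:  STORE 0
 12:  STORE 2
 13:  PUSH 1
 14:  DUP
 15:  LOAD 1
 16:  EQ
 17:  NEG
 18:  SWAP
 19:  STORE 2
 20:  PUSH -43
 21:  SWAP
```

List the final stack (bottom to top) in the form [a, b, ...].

[-43, 0]

PUSH 7   → [7]
PUSH 4   → [7, 4]
STORE 1  → [7]
POP      → []
LOAD 1   → [4]
PUSH 12  → [4, 12]
POP      → [4]
STORE 2  → []
LOAD 2   → [4]
PUSH 3   → [4, 3]
STORE 0  → [4]
STORE 2  → []
PUSH 1   → [1]
DUP      → [1, 1]
LOAD 1   → [1, 1, 4]
EQ       → [1, 0]
NEG      → [1, 0]
SWAP     → [0, 1]
STORE 2  → [0]
PUSH -43 → [0, -43]
SWAP     → [-43, 0]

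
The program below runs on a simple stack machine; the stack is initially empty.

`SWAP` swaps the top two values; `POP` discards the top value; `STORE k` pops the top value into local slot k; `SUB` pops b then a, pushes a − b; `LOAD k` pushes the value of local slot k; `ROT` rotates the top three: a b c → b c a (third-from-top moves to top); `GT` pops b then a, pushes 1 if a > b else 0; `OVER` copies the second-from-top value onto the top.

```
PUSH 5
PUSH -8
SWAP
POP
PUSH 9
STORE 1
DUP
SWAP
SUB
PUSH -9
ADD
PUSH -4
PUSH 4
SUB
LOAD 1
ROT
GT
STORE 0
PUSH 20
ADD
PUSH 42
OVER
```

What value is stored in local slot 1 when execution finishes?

PUSH 5  : [5]
PUSH -8 : [5, -8]
SWAP    : [-8, 5]
POP     : [-8]
PUSH 9  : [-8, 9]
STORE 1 : [-8]
DUP     : [-8, -8]
SWAP    : [-8, -8]
SUB     : [0]
PUSH -9 : [0, -9]
ADD     : [-9]
PUSH -4 : [-9, -4]
PUSH 4  : [-9, -4, 4]
SUB     : [-9, -8]
LOAD 1  : [-9, -8, 9]
ROT     : [-8, 9, -9]
GT      : [-8, 1]
STORE 0 : [-8]
PUSH 20 : [-8, 20]
ADD     : [12]
PUSH 42 : [12, 42]
OVER    : [12, 42, 12]

9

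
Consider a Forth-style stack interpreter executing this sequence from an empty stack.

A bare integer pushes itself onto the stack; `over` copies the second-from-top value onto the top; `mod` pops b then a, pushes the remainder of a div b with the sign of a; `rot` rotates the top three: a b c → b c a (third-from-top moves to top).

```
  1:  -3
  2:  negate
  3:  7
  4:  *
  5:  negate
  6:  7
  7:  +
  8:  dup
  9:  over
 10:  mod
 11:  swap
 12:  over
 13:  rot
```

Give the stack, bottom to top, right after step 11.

[0, -14]

-3     → -3
negate → 3
7      → 3 7
*      → 21
negate → -21
7      → -21 7
+      → -14
dup    → -14 -14
over   → -14 -14 -14
mod    → -14 0
swap   → 0 -14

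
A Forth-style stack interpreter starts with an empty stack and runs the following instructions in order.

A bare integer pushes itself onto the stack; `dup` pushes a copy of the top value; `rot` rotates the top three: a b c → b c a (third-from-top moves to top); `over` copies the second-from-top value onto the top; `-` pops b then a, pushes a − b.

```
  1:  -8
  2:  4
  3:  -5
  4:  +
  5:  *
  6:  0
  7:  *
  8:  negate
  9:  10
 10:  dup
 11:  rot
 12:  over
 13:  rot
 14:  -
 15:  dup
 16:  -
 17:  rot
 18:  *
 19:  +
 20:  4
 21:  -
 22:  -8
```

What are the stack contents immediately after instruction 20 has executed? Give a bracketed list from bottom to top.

-8     -> [-8]
4      -> [-8, 4]
-5     -> [-8, 4, -5]
+      -> [-8, -1]
*      -> [8]
0      -> [8, 0]
*      -> [0]
negate -> [0]
10     -> [0, 10]
dup    -> [0, 10, 10]
rot    -> [10, 10, 0]
over   -> [10, 10, 0, 10]
rot    -> [10, 0, 10, 10]
-      -> [10, 0, 0]
dup    -> [10, 0, 0, 0]
-      -> [10, 0, 0]
rot    -> [0, 0, 10]
*      -> [0, 0]
+      -> [0]
4      -> [0, 4]

[0, 4]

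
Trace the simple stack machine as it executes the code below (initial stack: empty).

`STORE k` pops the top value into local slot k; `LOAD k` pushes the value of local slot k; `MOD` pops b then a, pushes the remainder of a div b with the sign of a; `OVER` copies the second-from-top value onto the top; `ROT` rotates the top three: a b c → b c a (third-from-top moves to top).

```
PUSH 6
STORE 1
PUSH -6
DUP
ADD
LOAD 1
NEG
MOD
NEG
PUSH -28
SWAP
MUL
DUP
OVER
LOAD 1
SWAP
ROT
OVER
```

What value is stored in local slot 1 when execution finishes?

PUSH 6   : [6]
STORE 1  : []
PUSH -6  : [-6]
DUP      : [-6, -6]
ADD      : [-12]
LOAD 1   : [-12, 6]
NEG      : [-12, -6]
MOD      : [0]
NEG      : [0]
PUSH -28 : [0, -28]
SWAP     : [-28, 0]
MUL      : [0]
DUP      : [0, 0]
OVER     : [0, 0, 0]
LOAD 1   : [0, 0, 0, 6]
SWAP     : [0, 0, 6, 0]
ROT      : [0, 6, 0, 0]
OVER     : [0, 6, 0, 0, 0]

6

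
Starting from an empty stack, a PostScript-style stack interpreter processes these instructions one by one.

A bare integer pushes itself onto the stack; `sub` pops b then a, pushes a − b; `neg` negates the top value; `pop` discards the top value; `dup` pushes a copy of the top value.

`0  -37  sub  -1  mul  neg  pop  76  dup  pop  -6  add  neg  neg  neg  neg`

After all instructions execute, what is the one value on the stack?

0    0
-37  0 -37
sub  37
-1   37 -1
mul  -37
neg  37
pop  (empty)
76   76
dup  76 76
pop  76
-6   76 -6
add  70
neg  -70
neg  70
neg  -70
neg  70

70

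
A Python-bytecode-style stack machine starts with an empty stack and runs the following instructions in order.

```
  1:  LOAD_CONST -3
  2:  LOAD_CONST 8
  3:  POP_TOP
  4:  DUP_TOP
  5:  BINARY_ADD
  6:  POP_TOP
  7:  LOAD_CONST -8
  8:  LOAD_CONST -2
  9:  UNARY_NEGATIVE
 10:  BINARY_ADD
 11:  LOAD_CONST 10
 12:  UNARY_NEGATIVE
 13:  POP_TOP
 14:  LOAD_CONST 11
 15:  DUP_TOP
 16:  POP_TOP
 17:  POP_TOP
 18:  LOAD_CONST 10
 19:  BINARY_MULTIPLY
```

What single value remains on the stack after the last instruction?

-60

LOAD_CONST -3    [-3]
LOAD_CONST 8     [-3, 8]
POP_TOP          [-3]
DUP_TOP          [-3, -3]
BINARY_ADD       [-6]
POP_TOP          []
LOAD_CONST -8    [-8]
LOAD_CONST -2    [-8, -2]
UNARY_NEGATIVE   [-8, 2]
BINARY_ADD       [-6]
LOAD_CONST 10    [-6, 10]
UNARY_NEGATIVE   [-6, -10]
POP_TOP          [-6]
LOAD_CONST 11    [-6, 11]
DUP_TOP          [-6, 11, 11]
POP_TOP          [-6, 11]
POP_TOP          [-6]
LOAD_CONST 10    [-6, 10]
BINARY_MULTIPLY  [-60]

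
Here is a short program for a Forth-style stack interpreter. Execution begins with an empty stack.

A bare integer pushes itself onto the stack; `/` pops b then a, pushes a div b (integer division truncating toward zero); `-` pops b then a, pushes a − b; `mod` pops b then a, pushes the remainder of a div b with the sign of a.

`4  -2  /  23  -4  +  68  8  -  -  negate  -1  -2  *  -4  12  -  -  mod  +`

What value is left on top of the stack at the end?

4      : [4]
-2     : [4, -2]
/      : [-2]
23     : [-2, 23]
-4     : [-2, 23, -4]
+      : [-2, 19]
68     : [-2, 19, 68]
8      : [-2, 19, 68, 8]
-      : [-2, 19, 60]
-      : [-2, -41]
negate : [-2, 41]
-1     : [-2, 41, -1]
-2     : [-2, 41, -1, -2]
*      : [-2, 41, 2]
-4     : [-2, 41, 2, -4]
12     : [-2, 41, 2, -4, 12]
-      : [-2, 41, 2, -16]
-      : [-2, 41, 18]
mod    : [-2, 5]
+      : [3]

3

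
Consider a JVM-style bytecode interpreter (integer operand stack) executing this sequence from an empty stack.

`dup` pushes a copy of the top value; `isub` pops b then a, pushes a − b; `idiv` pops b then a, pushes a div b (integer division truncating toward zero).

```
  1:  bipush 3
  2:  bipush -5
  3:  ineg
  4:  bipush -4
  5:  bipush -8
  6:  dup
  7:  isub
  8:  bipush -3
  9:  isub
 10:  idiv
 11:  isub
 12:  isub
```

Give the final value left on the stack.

-3

bipush 3  → 3
bipush -5 → 3 -5
ineg      → 3 5
bipush -4 → 3 5 -4
bipush -8 → 3 5 -4 -8
dup       → 3 5 -4 -8 -8
isub      → 3 5 -4 0
bipush -3 → 3 5 -4 0 -3
isub      → 3 5 -4 3
idiv      → 3 5 -1
isub      → 3 6
isub      → -3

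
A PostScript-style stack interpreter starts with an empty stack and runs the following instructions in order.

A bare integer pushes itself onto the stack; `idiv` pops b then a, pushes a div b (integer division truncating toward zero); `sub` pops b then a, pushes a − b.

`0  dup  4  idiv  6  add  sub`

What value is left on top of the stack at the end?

0    : [0]
dup  : [0, 0]
4    : [0, 0, 4]
idiv : [0, 0]
6    : [0, 0, 6]
add  : [0, 6]
sub  : [-6]

-6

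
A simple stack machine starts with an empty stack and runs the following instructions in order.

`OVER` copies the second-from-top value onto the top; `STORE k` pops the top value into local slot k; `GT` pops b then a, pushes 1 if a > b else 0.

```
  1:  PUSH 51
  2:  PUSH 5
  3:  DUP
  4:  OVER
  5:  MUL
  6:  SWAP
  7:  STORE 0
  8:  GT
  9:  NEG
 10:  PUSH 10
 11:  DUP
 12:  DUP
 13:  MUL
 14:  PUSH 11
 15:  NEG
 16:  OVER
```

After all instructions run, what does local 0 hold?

5

PUSH 51  51
PUSH 5   51 5
DUP      51 5 5
OVER     51 5 5 5
MUL      51 5 25
SWAP     51 25 5
STORE 0  51 25
GT       1
NEG      -1
PUSH 10  -1 10
DUP      -1 10 10
DUP      -1 10 10 10
MUL      -1 10 100
PUSH 11  -1 10 100 11
NEG      -1 10 100 -11
OVER     -1 10 100 -11 100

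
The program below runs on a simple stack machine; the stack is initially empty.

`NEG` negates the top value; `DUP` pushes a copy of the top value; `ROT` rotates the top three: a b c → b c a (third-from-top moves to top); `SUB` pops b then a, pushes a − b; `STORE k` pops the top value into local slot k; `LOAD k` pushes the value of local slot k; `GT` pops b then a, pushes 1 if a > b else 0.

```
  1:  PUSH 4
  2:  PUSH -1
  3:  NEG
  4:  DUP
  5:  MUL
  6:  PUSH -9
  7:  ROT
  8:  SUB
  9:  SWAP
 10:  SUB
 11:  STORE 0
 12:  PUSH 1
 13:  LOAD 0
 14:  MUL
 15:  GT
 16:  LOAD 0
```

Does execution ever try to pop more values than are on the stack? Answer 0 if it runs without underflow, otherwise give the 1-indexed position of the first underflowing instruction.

15

PUSH 4  -> [4]
PUSH -1 -> [4, -1]
NEG     -> [4, 1]
DUP     -> [4, 1, 1]
MUL     -> [4, 1]
PUSH -9 -> [4, 1, -9]
ROT     -> [1, -9, 4]
SUB     -> [1, -13]
SWAP    -> [-13, 1]
SUB     -> [-14]
STORE 0 -> []
PUSH 1  -> [1]
LOAD 0  -> [1, -14]
MUL     -> [-14]
GT  — needs 2 operands, stack has 1 → underflow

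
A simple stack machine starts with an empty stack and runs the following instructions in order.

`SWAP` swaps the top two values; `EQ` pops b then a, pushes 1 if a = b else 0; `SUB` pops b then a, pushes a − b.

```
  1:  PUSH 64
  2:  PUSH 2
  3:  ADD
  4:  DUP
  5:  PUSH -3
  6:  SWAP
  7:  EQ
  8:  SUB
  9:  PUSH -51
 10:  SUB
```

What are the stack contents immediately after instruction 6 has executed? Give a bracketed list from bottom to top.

PUSH 64  64
PUSH 2   64 2
ADD      66
DUP      66 66
PUSH -3  66 66 -3
SWAP     66 -3 66

[66, -3, 66]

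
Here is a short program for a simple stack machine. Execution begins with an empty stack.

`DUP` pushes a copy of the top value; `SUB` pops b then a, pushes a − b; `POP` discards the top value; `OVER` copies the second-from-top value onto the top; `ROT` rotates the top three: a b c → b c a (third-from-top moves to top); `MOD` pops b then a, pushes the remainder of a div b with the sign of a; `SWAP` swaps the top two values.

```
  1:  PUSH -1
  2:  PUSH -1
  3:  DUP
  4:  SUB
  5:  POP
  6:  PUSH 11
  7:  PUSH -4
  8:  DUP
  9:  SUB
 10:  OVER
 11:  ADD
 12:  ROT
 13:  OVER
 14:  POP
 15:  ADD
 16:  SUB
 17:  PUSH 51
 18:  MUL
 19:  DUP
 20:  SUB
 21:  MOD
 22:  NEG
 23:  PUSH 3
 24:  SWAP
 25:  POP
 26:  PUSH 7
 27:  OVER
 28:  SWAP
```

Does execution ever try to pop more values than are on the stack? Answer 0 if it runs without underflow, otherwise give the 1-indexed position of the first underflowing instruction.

21

PUSH -1 -> [-1]
PUSH -1 -> [-1, -1]
DUP     -> [-1, -1, -1]
SUB     -> [-1, 0]
POP     -> [-1]
PUSH 11 -> [-1, 11]
PUSH -4 -> [-1, 11, -4]
DUP     -> [-1, 11, -4, -4]
SUB     -> [-1, 11, 0]
OVER    -> [-1, 11, 0, 11]
ADD     -> [-1, 11, 11]
ROT     -> [11, 11, -1]
OVER    -> [11, 11, -1, 11]
POP     -> [11, 11, -1]
ADD     -> [11, 10]
SUB     -> [1]
PUSH 51 -> [1, 51]
MUL     -> [51]
DUP     -> [51, 51]
SUB     -> [0]
MOD  — needs 2 operands, stack has 1 → underflow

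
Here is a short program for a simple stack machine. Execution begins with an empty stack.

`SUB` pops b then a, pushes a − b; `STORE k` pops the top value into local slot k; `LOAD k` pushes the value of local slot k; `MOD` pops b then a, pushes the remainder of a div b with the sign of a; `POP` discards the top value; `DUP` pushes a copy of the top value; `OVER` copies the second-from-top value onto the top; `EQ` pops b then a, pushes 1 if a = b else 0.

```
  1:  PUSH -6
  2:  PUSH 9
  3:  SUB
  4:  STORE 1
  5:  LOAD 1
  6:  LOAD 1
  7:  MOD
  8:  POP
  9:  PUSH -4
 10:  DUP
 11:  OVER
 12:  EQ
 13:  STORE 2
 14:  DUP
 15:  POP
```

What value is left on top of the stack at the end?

-4

PUSH -6 : -6
PUSH 9  : -6 9
SUB     : -15
STORE 1 : (empty)
LOAD 1  : -15
LOAD 1  : -15 -15
MOD     : 0
POP     : (empty)
PUSH -4 : -4
DUP     : -4 -4
OVER    : -4 -4 -4
EQ      : -4 1
STORE 2 : -4
DUP     : -4 -4
POP     : -4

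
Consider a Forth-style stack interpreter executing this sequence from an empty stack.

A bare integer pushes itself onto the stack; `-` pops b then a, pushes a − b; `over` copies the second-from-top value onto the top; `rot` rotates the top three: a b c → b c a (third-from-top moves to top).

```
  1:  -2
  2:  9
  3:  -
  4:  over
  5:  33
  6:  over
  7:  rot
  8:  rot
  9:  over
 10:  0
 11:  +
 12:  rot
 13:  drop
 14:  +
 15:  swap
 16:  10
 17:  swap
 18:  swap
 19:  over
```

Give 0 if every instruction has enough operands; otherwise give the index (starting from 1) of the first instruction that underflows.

-2 -> -2
9  -> -2 9
-  -> -11
over  — needs 2 operands, stack has 1 → underflow

4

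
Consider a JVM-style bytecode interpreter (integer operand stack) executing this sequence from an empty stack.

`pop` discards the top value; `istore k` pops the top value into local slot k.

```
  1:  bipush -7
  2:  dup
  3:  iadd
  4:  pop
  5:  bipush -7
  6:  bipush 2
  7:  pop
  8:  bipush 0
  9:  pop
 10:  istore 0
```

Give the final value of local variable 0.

bipush -7 : -7
dup       : -7 -7
iadd      : -14
pop       : (empty)
bipush -7 : -7
bipush 2  : -7 2
pop       : -7
bipush 0  : -7 0
pop       : -7
istore 0  : (empty)

-7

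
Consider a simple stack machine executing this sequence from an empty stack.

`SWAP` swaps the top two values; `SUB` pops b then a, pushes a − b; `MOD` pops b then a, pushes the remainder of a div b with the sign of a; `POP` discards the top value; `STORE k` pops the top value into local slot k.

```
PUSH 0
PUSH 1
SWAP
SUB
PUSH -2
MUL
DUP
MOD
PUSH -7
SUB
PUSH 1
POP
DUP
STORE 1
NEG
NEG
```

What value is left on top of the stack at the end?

7

PUSH 0  -> 0
PUSH 1  -> 0 1
SWAP    -> 1 0
SUB     -> 1
PUSH -2 -> 1 -2
MUL     -> -2
DUP     -> -2 -2
MOD     -> 0
PUSH -7 -> 0 -7
SUB     -> 7
PUSH 1  -> 7 1
POP     -> 7
DUP     -> 7 7
STORE 1 -> 7
NEG     -> -7
NEG     -> 7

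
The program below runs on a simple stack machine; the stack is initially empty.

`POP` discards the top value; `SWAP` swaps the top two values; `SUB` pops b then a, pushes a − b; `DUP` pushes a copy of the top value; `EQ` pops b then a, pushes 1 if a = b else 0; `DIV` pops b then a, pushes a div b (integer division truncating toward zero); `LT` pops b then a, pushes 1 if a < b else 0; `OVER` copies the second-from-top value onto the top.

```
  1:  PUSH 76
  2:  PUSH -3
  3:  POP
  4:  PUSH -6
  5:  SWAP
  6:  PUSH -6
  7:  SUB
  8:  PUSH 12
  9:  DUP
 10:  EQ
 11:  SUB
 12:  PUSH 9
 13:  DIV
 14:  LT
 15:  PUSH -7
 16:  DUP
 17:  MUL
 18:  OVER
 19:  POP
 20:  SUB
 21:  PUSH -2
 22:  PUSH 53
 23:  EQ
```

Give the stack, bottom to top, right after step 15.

PUSH 76 : 76
PUSH -3 : 76 -3
POP     : 76
PUSH -6 : 76 -6
SWAP    : -6 76
PUSH -6 : -6 76 -6
SUB     : -6 82
PUSH 12 : -6 82 12
DUP     : -6 82 12 12
EQ      : -6 82 1
SUB     : -6 81
PUSH 9  : -6 81 9
DIV     : -6 9
LT      : 1
PUSH -7 : 1 -7

[1, -7]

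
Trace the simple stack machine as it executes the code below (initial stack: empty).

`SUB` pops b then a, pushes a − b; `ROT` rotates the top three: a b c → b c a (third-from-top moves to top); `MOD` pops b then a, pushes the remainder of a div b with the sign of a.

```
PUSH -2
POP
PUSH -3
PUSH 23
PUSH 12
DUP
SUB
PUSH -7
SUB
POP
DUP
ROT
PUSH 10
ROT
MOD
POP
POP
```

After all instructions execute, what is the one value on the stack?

23

PUSH -2 -> [-2]
POP     -> []
PUSH -3 -> [-3]
PUSH 23 -> [-3, 23]
PUSH 12 -> [-3, 23, 12]
DUP     -> [-3, 23, 12, 12]
SUB     -> [-3, 23, 0]
PUSH -7 -> [-3, 23, 0, -7]
SUB     -> [-3, 23, 7]
POP     -> [-3, 23]
DUP     -> [-3, 23, 23]
ROT     -> [23, 23, -3]
PUSH 10 -> [23, 23, -3, 10]
ROT     -> [23, -3, 10, 23]
MOD     -> [23, -3, 10]
POP     -> [23, -3]
POP     -> [23]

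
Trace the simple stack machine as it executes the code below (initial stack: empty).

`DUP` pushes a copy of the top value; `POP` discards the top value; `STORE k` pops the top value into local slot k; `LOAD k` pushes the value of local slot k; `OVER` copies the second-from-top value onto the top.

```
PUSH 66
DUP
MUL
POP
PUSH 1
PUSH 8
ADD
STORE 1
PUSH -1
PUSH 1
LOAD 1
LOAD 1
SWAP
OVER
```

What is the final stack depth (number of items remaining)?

5

PUSH 66 -> [66]
DUP     -> [66, 66]
MUL     -> [4356]
POP     -> []
PUSH 1  -> [1]
PUSH 8  -> [1, 8]
ADD     -> [9]
STORE 1 -> []
PUSH -1 -> [-1]
PUSH 1  -> [-1, 1]
LOAD 1  -> [-1, 1, 9]
LOAD 1  -> [-1, 1, 9, 9]
SWAP    -> [-1, 1, 9, 9]
OVER    -> [-1, 1, 9, 9, 9]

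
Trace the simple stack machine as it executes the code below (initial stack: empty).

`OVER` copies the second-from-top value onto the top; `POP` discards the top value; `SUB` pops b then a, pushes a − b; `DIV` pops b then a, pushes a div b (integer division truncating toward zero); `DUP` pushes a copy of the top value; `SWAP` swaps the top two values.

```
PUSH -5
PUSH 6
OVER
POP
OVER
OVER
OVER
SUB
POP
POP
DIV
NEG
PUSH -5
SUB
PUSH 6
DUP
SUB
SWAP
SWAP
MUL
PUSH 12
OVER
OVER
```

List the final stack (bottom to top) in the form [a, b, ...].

PUSH -5 → [-5]
PUSH 6  → [-5, 6]
OVER    → [-5, 6, -5]
POP     → [-5, 6]
OVER    → [-5, 6, -5]
OVER    → [-5, 6, -5, 6]
OVER    → [-5, 6, -5, 6, -5]
SUB     → [-5, 6, -5, 11]
POP     → [-5, 6, -5]
POP     → [-5, 6]
DIV     → [0]
NEG     → [0]
PUSH -5 → [0, -5]
SUB     → [5]
PUSH 6  → [5, 6]
DUP     → [5, 6, 6]
SUB     → [5, 0]
SWAP    → [0, 5]
SWAP    → [5, 0]
MUL     → [0]
PUSH 12 → [0, 12]
OVER    → [0, 12, 0]
OVER    → [0, 12, 0, 12]

[0, 12, 0, 12]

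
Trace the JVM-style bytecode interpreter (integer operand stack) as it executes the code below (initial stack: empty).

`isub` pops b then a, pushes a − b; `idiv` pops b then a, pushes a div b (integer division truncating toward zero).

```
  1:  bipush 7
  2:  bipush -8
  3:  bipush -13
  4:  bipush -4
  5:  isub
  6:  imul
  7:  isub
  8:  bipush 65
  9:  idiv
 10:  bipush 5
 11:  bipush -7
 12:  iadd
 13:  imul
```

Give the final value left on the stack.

bipush 7   : 7
bipush -8  : 7 -8
bipush -13 : 7 -8 -13
bipush -4  : 7 -8 -13 -4
isub       : 7 -8 -9
imul       : 7 72
isub       : -65
bipush 65  : -65 65
idiv       : -1
bipush 5   : -1 5
bipush -7  : -1 5 -7
iadd       : -1 -2
imul       : 2

2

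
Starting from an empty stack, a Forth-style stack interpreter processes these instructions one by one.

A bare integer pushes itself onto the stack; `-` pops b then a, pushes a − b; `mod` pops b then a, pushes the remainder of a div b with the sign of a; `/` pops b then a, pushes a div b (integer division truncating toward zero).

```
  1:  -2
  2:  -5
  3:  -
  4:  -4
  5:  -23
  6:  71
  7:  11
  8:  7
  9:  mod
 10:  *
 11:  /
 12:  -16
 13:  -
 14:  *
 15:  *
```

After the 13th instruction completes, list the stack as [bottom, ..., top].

-2   -2
-5   -2 -5
-    3
-4   3 -4
-23  3 -4 -23
71   3 -4 -23 71
11   3 -4 -23 71 11
7    3 -4 -23 71 11 7
mod  3 -4 -23 71 4
*    3 -4 -23 284
/    3 -4 0
-16  3 -4 0 -16
-    3 -4 16

[3, -4, 16]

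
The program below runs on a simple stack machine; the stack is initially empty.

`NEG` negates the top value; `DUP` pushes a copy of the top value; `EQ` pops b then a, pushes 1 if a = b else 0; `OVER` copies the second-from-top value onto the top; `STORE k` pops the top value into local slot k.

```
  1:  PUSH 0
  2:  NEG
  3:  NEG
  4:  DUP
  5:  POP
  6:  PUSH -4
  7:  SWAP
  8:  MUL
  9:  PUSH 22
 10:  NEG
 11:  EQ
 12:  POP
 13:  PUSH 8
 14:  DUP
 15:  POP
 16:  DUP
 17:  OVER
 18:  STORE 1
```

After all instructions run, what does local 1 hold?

8

PUSH 0  → 0
NEG     → 0
NEG     → 0
DUP     → 0 0
POP     → 0
PUSH -4 → 0 -4
SWAP    → -4 0
MUL     → 0
PUSH 22 → 0 22
NEG     → 0 -22
EQ      → 0
POP     → (empty)
PUSH 8  → 8
DUP     → 8 8
POP     → 8
DUP     → 8 8
OVER    → 8 8 8
STORE 1 → 8 8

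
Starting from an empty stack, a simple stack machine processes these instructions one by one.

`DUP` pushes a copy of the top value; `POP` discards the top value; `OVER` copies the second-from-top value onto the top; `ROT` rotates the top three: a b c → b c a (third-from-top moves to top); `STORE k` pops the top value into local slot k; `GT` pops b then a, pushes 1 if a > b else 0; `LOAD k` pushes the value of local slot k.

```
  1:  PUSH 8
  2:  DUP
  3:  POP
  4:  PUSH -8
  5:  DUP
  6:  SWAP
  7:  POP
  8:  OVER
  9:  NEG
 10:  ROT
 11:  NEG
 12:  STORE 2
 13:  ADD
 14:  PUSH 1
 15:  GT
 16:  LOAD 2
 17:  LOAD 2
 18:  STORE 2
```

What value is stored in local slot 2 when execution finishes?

-8

PUSH 8  : 8
DUP     : 8 8
POP     : 8
PUSH -8 : 8 -8
DUP     : 8 -8 -8
SWAP    : 8 -8 -8
POP     : 8 -8
OVER    : 8 -8 8
NEG     : 8 -8 -8
ROT     : -8 -8 8
NEG     : -8 -8 -8
STORE 2 : -8 -8
ADD     : -16
PUSH 1  : -16 1
GT      : 0
LOAD 2  : 0 -8
LOAD 2  : 0 -8 -8
STORE 2 : 0 -8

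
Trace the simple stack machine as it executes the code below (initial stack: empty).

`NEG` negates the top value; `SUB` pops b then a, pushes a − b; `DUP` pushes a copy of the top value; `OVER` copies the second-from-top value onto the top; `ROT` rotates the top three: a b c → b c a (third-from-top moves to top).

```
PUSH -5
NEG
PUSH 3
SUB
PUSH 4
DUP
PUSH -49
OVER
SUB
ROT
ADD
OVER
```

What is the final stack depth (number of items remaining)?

4

PUSH -5  → -5
NEG      → 5
PUSH 3   → 5 3
SUB      → 2
PUSH 4   → 2 4
DUP      → 2 4 4
PUSH -49 → 2 4 4 -49
OVER     → 2 4 4 -49 4
SUB      → 2 4 4 -53
ROT      → 2 4 -53 4
ADD      → 2 4 -49
OVER     → 2 4 -49 4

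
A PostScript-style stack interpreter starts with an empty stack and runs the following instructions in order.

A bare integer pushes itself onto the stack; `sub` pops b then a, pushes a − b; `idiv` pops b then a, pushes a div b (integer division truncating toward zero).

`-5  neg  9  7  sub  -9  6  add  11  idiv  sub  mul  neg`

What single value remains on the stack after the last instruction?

-5   -> -5
neg  -> 5
9    -> 5 9
7    -> 5 9 7
sub  -> 5 2
-9   -> 5 2 -9
6    -> 5 2 -9 6
add  -> 5 2 -3
11   -> 5 2 -3 11
idiv -> 5 2 0
sub  -> 5 2
mul  -> 10
neg  -> -10

-10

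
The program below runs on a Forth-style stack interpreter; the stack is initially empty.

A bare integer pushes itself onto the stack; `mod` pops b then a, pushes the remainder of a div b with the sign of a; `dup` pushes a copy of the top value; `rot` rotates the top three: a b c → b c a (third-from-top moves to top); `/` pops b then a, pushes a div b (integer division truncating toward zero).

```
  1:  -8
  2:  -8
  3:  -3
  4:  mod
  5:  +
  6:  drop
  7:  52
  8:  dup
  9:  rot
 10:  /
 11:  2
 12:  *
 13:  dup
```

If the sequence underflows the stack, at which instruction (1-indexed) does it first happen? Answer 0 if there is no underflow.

9

-8   -> [-8]
-8   -> [-8, -8]
-3   -> [-8, -8, -3]
mod  -> [-8, -2]
+    -> [-10]
drop -> []
52   -> [52]
dup  -> [52, 52]
rot  — needs 3 operands, stack has 2 → underflow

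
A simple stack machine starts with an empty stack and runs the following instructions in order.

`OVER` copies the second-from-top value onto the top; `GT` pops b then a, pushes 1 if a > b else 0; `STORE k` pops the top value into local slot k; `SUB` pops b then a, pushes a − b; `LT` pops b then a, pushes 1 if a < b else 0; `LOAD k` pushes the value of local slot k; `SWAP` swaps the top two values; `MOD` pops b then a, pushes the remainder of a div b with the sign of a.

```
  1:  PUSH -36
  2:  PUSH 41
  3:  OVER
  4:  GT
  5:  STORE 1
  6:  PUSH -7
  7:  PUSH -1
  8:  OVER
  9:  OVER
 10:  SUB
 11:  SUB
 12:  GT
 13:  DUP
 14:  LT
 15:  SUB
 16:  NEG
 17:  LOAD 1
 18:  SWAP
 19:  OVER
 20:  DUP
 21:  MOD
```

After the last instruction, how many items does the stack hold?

3

PUSH -36  [-36]
PUSH 41   [-36, 41]
OVER      [-36, 41, -36]
GT        [-36, 1]
STORE 1   [-36]
PUSH -7   [-36, -7]
PUSH -1   [-36, -7, -1]
OVER      [-36, -7, -1, -7]
OVER      [-36, -7, -1, -7, -1]
SUB       [-36, -7, -1, -6]
SUB       [-36, -7, 5]
GT        [-36, 0]
DUP       [-36, 0, 0]
LT        [-36, 0]
SUB       [-36]
NEG       [36]
LOAD 1    [36, 1]
SWAP      [1, 36]
OVER      [1, 36, 1]
DUP       [1, 36, 1, 1]
MOD       [1, 36, 0]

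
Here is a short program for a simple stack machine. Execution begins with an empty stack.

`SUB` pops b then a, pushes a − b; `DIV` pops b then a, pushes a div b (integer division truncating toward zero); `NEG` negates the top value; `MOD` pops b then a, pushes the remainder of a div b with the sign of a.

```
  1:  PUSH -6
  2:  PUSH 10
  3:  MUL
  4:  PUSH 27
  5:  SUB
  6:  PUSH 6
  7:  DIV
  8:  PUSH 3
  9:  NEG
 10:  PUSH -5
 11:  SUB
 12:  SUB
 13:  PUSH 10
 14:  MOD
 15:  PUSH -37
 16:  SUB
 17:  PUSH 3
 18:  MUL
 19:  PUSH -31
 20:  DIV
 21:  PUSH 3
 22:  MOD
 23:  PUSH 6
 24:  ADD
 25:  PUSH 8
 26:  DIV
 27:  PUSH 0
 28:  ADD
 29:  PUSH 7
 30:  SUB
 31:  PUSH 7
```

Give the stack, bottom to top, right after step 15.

PUSH -6   [-6]
PUSH 10   [-6, 10]
MUL       [-60]
PUSH 27   [-60, 27]
SUB       [-87]
PUSH 6    [-87, 6]
DIV       [-14]
PUSH 3    [-14, 3]
NEG       [-14, -3]
PUSH -5   [-14, -3, -5]
SUB       [-14, 2]
SUB       [-16]
PUSH 10   [-16, 10]
MOD       [-6]
PUSH -37  [-6, -37]

[-6, -37]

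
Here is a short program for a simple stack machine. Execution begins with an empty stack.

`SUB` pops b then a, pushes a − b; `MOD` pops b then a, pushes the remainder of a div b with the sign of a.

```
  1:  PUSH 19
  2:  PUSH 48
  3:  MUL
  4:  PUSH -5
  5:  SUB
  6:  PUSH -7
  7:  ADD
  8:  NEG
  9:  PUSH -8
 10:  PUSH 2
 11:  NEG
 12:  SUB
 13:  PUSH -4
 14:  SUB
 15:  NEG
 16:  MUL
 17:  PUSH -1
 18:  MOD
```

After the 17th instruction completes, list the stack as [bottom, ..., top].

[-1820, -1]

PUSH 19 : 19
PUSH 48 : 19 48
MUL     : 912
PUSH -5 : 912 -5
SUB     : 917
PUSH -7 : 917 -7
ADD     : 910
NEG     : -910
PUSH -8 : -910 -8
PUSH 2  : -910 -8 2
NEG     : -910 -8 -2
SUB     : -910 -6
PUSH -4 : -910 -6 -4
SUB     : -910 -2
NEG     : -910 2
MUL     : -1820
PUSH -1 : -1820 -1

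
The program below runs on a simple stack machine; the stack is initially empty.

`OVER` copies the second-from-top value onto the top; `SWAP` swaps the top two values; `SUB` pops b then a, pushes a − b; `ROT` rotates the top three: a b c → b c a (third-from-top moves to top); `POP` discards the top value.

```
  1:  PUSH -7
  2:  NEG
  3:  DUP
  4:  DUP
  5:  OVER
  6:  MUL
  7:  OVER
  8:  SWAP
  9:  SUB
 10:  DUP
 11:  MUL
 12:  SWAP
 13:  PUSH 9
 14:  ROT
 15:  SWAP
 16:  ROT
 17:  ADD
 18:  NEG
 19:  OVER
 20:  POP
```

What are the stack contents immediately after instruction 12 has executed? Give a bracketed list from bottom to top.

PUSH -7  [-7]
NEG      [7]
DUP      [7, 7]
DUP      [7, 7, 7]
OVER     [7, 7, 7, 7]
MUL      [7, 7, 49]
OVER     [7, 7, 49, 7]
SWAP     [7, 7, 7, 49]
SUB      [7, 7, -42]
DUP      [7, 7, -42, -42]
MUL      [7, 7, 1764]
SWAP     [7, 1764, 7]

[7, 1764, 7]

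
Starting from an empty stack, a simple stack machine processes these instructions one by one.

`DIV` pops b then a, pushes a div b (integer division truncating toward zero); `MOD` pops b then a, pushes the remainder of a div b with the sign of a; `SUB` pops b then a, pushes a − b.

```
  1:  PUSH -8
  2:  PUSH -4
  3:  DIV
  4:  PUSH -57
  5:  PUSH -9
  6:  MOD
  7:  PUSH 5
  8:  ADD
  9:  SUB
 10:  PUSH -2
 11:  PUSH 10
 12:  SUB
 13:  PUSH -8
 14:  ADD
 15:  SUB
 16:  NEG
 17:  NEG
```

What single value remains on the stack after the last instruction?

20

PUSH -8  : -8
PUSH -4  : -8 -4
DIV      : 2
PUSH -57 : 2 -57
PUSH -9  : 2 -57 -9
MOD      : 2 -3
PUSH 5   : 2 -3 5
ADD      : 2 2
SUB      : 0
PUSH -2  : 0 -2
PUSH 10  : 0 -2 10
SUB      : 0 -12
PUSH -8  : 0 -12 -8
ADD      : 0 -20
SUB      : 20
NEG      : -20
NEG      : 20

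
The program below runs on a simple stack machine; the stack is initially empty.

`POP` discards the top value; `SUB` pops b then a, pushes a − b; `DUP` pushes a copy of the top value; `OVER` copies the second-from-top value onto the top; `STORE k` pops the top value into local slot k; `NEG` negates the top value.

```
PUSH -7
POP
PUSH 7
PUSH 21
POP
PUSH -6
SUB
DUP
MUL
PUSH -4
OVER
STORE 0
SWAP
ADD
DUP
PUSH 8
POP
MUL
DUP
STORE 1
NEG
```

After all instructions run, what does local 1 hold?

PUSH -7  [-7]
POP      []
PUSH 7   [7]
PUSH 21  [7, 21]
POP      [7]
PUSH -6  [7, -6]
SUB      [13]
DUP      [13, 13]
MUL      [169]
PUSH -4  [169, -4]
OVER     [169, -4, 169]
STORE 0  [169, -4]
SWAP     [-4, 169]
ADD      [165]
DUP      [165, 165]
PUSH 8   [165, 165, 8]
POP      [165, 165]
MUL      [27225]
DUP      [27225, 27225]
STORE 1  [27225]
NEG      [-27225]

27225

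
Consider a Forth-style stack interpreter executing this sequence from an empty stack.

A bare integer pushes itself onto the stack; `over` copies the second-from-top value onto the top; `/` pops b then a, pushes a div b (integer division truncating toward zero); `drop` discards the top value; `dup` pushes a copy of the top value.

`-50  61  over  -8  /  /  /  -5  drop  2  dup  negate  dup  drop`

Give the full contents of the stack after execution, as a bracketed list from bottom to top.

[-5, 2, -2]

-50    : -50
61     : -50 61
over   : -50 61 -50
-8     : -50 61 -50 -8
/      : -50 61 6
/      : -50 10
/      : -5
-5     : -5 -5
drop   : -5
2      : -5 2
dup    : -5 2 2
negate : -5 2 -2
dup    : -5 2 -2 -2
drop   : -5 2 -2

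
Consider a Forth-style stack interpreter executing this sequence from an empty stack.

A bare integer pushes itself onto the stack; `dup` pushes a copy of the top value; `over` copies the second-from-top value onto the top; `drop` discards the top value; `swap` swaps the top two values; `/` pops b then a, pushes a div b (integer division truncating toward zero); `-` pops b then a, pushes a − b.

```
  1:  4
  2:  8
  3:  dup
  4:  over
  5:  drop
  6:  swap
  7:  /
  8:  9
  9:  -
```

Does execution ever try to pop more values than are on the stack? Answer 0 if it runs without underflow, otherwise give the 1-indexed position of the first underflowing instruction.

4    : [4]
8    : [4, 8]
dup  : [4, 8, 8]
over : [4, 8, 8, 8]
drop : [4, 8, 8]
swap : [4, 8, 8]
/    : [4, 1]
9    : [4, 1, 9]
-    : [4, -8]

0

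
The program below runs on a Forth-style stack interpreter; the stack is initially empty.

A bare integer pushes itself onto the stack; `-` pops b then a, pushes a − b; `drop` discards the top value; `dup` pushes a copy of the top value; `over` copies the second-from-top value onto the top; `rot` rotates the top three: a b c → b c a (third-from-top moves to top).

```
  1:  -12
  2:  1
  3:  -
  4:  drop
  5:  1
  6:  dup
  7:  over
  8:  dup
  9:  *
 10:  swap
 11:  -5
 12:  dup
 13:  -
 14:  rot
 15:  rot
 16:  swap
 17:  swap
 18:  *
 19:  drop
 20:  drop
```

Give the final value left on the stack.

-12  -> -12
1    -> -12 1
-    -> -13
drop -> (empty)
1    -> 1
dup  -> 1 1
over -> 1 1 1
dup  -> 1 1 1 1
*    -> 1 1 1
swap -> 1 1 1
-5   -> 1 1 1 -5
dup  -> 1 1 1 -5 -5
-    -> 1 1 1 0
rot  -> 1 1 0 1
rot  -> 1 0 1 1
swap -> 1 0 1 1
swap -> 1 0 1 1
*    -> 1 0 1
drop -> 1 0
drop -> 1

1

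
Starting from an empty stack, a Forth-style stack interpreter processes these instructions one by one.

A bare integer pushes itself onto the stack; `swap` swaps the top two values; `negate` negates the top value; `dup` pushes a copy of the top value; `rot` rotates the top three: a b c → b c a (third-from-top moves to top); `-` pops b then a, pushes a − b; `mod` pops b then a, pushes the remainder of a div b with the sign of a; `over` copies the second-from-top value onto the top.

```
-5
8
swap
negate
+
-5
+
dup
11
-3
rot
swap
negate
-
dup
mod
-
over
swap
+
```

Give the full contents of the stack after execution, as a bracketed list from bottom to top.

[8, 19]

-5      [-5]
8       [-5, 8]
swap    [8, -5]
negate  [8, 5]
+       [13]
-5      [13, -5]
+       [8]
dup     [8, 8]
11      [8, 8, 11]
-3      [8, 8, 11, -3]
rot     [8, 11, -3, 8]
swap    [8, 11, 8, -3]
negate  [8, 11, 8, 3]
-       [8, 11, 5]
dup     [8, 11, 5, 5]
mod     [8, 11, 0]
-       [8, 11]
over    [8, 11, 8]
swap    [8, 8, 11]
+       [8, 19]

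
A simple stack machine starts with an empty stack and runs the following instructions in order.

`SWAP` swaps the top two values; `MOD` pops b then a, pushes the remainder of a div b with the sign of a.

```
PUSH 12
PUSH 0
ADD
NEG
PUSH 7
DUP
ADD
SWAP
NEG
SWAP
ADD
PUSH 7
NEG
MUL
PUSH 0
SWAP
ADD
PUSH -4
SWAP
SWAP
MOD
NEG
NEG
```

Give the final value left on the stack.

-2

PUSH 12 → [12]
PUSH 0  → [12, 0]
ADD     → [12]
NEG     → [-12]
PUSH 7  → [-12, 7]
DUP     → [-12, 7, 7]
ADD     → [-12, 14]
SWAP    → [14, -12]
NEG     → [14, 12]
SWAP    → [12, 14]
ADD     → [26]
PUSH 7  → [26, 7]
NEG     → [26, -7]
MUL     → [-182]
PUSH 0  → [-182, 0]
SWAP    → [0, -182]
ADD     → [-182]
PUSH -4 → [-182, -4]
SWAP    → [-4, -182]
SWAP    → [-182, -4]
MOD     → [-2]
NEG     → [2]
NEG     → [-2]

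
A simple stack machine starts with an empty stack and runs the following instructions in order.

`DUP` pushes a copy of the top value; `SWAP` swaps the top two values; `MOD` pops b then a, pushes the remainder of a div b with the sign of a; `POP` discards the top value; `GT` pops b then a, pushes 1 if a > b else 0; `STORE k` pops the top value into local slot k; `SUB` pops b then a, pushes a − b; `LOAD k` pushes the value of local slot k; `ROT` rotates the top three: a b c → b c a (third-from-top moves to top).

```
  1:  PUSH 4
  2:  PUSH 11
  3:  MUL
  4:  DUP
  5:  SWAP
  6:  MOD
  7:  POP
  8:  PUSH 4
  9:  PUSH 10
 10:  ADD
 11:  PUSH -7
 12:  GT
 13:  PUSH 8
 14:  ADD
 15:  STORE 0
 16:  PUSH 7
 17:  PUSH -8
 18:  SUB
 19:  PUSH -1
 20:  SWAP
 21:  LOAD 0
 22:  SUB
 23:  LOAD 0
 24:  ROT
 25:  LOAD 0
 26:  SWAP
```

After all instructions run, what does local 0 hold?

PUSH 4  → 4
PUSH 11 → 4 11
MUL     → 44
DUP     → 44 44
SWAP    → 44 44
MOD     → 0
POP     → (empty)
PUSH 4  → 4
PUSH 10 → 4 10
ADD     → 14
PUSH -7 → 14 -7
GT      → 1
PUSH 8  → 1 8
ADD     → 9
STORE 0 → (empty)
PUSH 7  → 7
PUSH -8 → 7 -8
SUB     → 15
PUSH -1 → 15 -1
SWAP    → -1 15
LOAD 0  → -1 15 9
SUB     → -1 6
LOAD 0  → -1 6 9
ROT     → 6 9 -1
LOAD 0  → 6 9 -1 9
SWAP    → 6 9 9 -1

9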